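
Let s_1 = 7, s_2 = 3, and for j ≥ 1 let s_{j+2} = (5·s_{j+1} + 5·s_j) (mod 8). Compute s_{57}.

Computing terms: s_1 = 7, s_2 = 3, s_3 = 2, s_4 = 1, s_5 = 7, s_6 = 0, s_7 = 3, s_8 = 7, s_9 = 2, s_{10} = 5, s_{11} = 3, s_{12} = 0, s_{13} = 7, s_{14} = 3.
The sequence repeats with period 12.
(57 - 1) mod 12 = 8, so s_{57} = s_9 = 2.

2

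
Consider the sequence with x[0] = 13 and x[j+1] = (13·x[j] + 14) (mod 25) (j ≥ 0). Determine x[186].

18

Listing terms: x[0] = 13; x[1] = 8; x[2] = 18; x[3] = 23; x[4] = 13.
Since x[4] = x[0] = 13, the sequence is periodic with period 4.
(186 - 0) mod 4 = 2, so x[186] = x[2] = 18.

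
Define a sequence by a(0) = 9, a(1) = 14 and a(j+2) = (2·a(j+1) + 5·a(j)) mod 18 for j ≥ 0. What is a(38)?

Computing terms: a(0) = 9,  a(1) = 14,  a(2) = 1,  a(3) = 0,  a(4) = 5,  a(5) = 10,  a(6) = 9,  a(7) = 14.
The sequence repeats with period 6.
So a(38) = a(0 + ((38-0) mod 6)) = a(2) = 1.

1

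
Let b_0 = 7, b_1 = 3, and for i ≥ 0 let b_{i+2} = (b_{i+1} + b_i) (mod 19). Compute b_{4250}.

Listing terms: b_0 = 7,  b_1 = 3,  b_2 = 10,  b_3 = 13,  b_4 = 4,  b_5 = 17,  b_6 = 2,  b_7 = 0,  b_8 = 2,  b_9 = 2,  b_{10} = 4,  b_{11} = 6,  b_{12} = 10,  b_{13} = 16,  b_{14} = 7,  b_{15} = 4,  b_{16} = 11,  b_{17} = 15,  b_{18} = 7,  b_{19} = 3.
The sequence repeats with period 18.
So b_{4250} = b_{0 + ((4250-0) mod 18)} = b_2 = 10.

10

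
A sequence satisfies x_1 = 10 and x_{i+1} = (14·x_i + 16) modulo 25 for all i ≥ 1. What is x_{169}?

20

x_1 = 10; x_2 = 6; x_3 = 0; x_4 = 16; x_5 = 15; x_6 = 1; x_7 = 5; x_8 = 11; x_9 = 20; x_{10} = 21; x_{11} = 10.
Since x_{11} = x_1 = 10, the sequence is periodic with period 10.
(169 - 1) mod 10 = 8, so x_{169} = x_9 = 20.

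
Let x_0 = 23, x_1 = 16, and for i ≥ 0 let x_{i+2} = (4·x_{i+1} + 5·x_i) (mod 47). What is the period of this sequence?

Computing terms: x_0 = 23,  x_1 = 16,  x_2 = 38,  x_3 = 44,  x_4 = 37,  x_5 = 39,  x_6 = 12,  x_7 = 8,  x_8 = 45,  x_9 = 32,  x_{10} = 24,  x_{11} = 21,  x_{12} = 16,  x_{13} = 28,  x_{14} = 4,  x_{15} = 15,  x_{16} = 33,  x_{17} = 19,  x_{18} = 6,  x_{19} = 25,  x_{20} = 36,  x_{21} = 34,  x_{22} = 34,  x_{23} = 24,  x_{24} = 31,  x_{25} = 9,  x_{26} = 3,  x_{27} = 10,  x_{28} = 8,  x_{29} = 35,  x_{30} = 39,  x_{31} = 2,  x_{32} = 15,  x_{33} = 23,  x_{34} = 26,  x_{35} = 31,  x_{36} = 19,  x_{37} = 43,  x_{38} = 32,  x_{39} = 14,  x_{40} = 28,  x_{41} = 41,  x_{42} = 22,  x_{43} = 11,  x_{44} = 13,  x_{45} = 13,  x_{46} = 23,  x_{47} = 16.
Since (x_{46}, x_{47}) = (x_0, x_1) = (23, 16) (two consecutive terms determine the rest), the sequence is periodic with period 46.

46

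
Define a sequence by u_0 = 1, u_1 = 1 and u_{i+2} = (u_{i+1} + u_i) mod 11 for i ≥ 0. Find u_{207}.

10

We have u_0 = 1; u_1 = 1; u_2 = 2; u_3 = 3; u_4 = 5; u_5 = 8; u_6 = 2; u_7 = 10; u_8 = 1; u_9 = 0; u_{10} = 1; u_{11} = 1.
Since (u_{10}, u_{11}) = (u_0, u_1) = (1, 1) (two consecutive terms determine the rest), the sequence is periodic with period 10.
So u_{207} = u_{0 + ((207-0) mod 10)} = u_7 = 10.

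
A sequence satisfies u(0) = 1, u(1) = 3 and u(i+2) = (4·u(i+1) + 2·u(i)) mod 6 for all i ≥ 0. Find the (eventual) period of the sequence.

Computing terms: u(0) = 1,  u(1) = 3,  u(2) = 2,  u(3) = 2,  u(4) = 0,  u(5) = 4,  u(6) = 4,  u(7) = 0,  u(8) = 2,  u(9) = 2.
Since (u(8), u(9)) = (u(2), u(3)) = (2, 2) (two consecutive terms determine the rest), the sequence is eventually periodic: after a pre-period of length 2 it cycles with period 6.

6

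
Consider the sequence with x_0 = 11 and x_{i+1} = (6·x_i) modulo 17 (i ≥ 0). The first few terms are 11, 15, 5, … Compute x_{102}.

3

Computing terms: x_0 = 11,  x_1 = 15,  x_2 = 5,  x_3 = 13,  x_4 = 10,  x_5 = 9,  x_6 = 3,  x_7 = 1,  x_8 = 6,  x_9 = 2,  x_{10} = 12,  x_{11} = 4,  x_{12} = 7,  x_{13} = 8,  x_{14} = 14,  x_{15} = 16,  x_{16} = 11.
The sequence repeats with period 16.
(102 - 0) mod 16 = 6, so x_{102} = x_6 = 3.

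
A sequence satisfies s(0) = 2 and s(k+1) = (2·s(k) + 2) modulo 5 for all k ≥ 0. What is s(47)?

Listing terms: s(0) = 2; s(1) = 1; s(2) = 4; s(3) = 0; s(4) = 2.
The sequence repeats with period 4.
So s(47) = s(0 + ((47-0) mod 4)) = s(3) = 0.

0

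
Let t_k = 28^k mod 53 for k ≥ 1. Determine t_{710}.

Listing terms: t_1 = 28; t_2 = 42; t_3 = 10; t_4 = 15; t_5 = 49; t_6 = 47; t_7 = 44; t_8 = 13; t_9 = 46; t_{10} = 16; t_{11} = 24; t_{12} = 36; t_{13} = 1; t_{14} = 28.
Since t_{14} = t_1 = 28, the sequence is periodic with period 13.
So t_{710} = t_{1 + ((710-1) mod 13)} = t_8 = 13.

13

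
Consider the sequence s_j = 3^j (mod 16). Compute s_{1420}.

Computing terms: s_0 = 1, s_1 = 3, s_2 = 9, s_3 = 11, s_4 = 1.
The sequence repeats with period 4.
So s_{1420} = s_{0 + ((1420-0) mod 4)} = s_0 = 1.

1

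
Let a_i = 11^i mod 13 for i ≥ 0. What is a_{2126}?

4

Listing terms: a_0 = 1; a_1 = 11; a_2 = 4; a_3 = 5; a_4 = 3; a_5 = 7; a_6 = 12; a_7 = 2; a_8 = 9; a_9 = 8; a_{10} = 10; a_{11} = 6; a_{12} = 1.
The sequence repeats with period 12.
So a_{2126} = a_{0 + ((2126-0) mod 12)} = a_2 = 4.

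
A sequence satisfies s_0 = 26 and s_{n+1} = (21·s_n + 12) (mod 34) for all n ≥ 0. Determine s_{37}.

s_0 = 26,  s_1 = 14,  s_2 = 0,  s_3 = 12,  s_4 = 26.
The sequence repeats with period 4.
(37 - 0) mod 4 = 1, so s_{37} = s_1 = 14.

14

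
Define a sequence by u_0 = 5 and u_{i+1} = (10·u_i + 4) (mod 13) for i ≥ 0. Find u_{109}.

2

u_0 = 5; u_1 = 2; u_2 = 11; u_3 = 10; u_4 = 0; u_5 = 4; u_6 = 5.
Since u_6 = u_0 = 5, the sequence is periodic with period 6.
So u_{109} = u_{0 + ((109-0) mod 6)} = u_1 = 2.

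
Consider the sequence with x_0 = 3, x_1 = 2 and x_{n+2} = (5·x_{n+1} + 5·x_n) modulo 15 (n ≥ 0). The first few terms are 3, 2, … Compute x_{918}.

Computing terms: x_0 = 3, x_1 = 2, x_2 = 10, x_3 = 0, x_4 = 5, x_5 = 10, x_6 = 0.
Since (x_5, x_6) = (x_2, x_3) = (10, 0) (two consecutive terms determine the rest), the sequence is eventually periodic: after a pre-period of length 2 it cycles with period 3.
For n ≥ 2, x_n depends only on (n - 2) mod 3. (918 - 2) mod 3 = 1, so x_{918} = x_3 = 0.

0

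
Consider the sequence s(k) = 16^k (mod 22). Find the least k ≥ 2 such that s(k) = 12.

5

Listing terms: s(1) = 16; s(2) = 14; s(3) = 4; s(4) = 20; s(5) = 12; s(6) = 16.
The sequence repeats with period 5.
The value 12 first appears (with k ≥ 2) at s(5).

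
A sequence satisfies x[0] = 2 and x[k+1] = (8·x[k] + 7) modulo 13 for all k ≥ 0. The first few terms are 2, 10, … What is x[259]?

We have x[0] = 2; x[1] = 10; x[2] = 9; x[3] = 1; x[4] = 2.
Since x[4] = x[0] = 2, the sequence is periodic with period 4.
(259 - 0) mod 4 = 3, so x[259] = x[3] = 1.

1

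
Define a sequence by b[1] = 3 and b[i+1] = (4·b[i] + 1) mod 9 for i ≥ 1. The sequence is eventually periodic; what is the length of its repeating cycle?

b[1] = 3, b[2] = 4, b[3] = 8, b[4] = 6, b[5] = 7, b[6] = 2, b[7] = 0, b[8] = 1, b[9] = 5, b[10] = 3.
Since b[10] = b[1] = 3, the sequence is periodic with period 9.

9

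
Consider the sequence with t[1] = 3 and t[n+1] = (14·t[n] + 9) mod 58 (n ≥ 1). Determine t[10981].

33

t[1] = 3, t[2] = 51, t[3] = 27, t[4] = 39, t[5] = 33, t[6] = 7, t[7] = 49, t[8] = 57, t[9] = 53, t[10] = 55, t[11] = 25, t[12] = 11, t[13] = 47, t[14] = 29, t[15] = 9, t[16] = 19, t[17] = 43, t[18] = 31, t[19] = 37, t[20] = 5, t[21] = 21, t[22] = 13, t[23] = 17, t[24] = 15, t[25] = 45, t[26] = 1, t[27] = 23, t[28] = 41, t[29] = 3.
The sequence repeats with period 28.
(10981 - 1) mod 28 = 4, so t[10981] = t[5] = 33.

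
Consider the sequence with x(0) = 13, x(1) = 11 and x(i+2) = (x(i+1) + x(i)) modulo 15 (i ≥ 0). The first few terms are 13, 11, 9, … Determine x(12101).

We have x(0) = 13; x(1) = 11; x(2) = 9; x(3) = 5; x(4) = 14; x(5) = 4; x(6) = 3; x(7) = 7; x(8) = 10; x(9) = 2; x(10) = 12; x(11) = 14; x(12) = 11; x(13) = 10; x(14) = 6; x(15) = 1; x(16) = 7; x(17) = 8; x(18) = 0; x(19) = 8; x(20) = 8; x(21) = 1; x(22) = 9; x(23) = 10; x(24) = 4; x(25) = 14; x(26) = 3; x(27) = 2; x(28) = 5; x(29) = 7; x(30) = 12; x(31) = 4; x(32) = 1; x(33) = 5; x(34) = 6; x(35) = 11; x(36) = 2; x(37) = 13; x(38) = 0; x(39) = 13; x(40) = 13; x(41) = 11.
Since (x(40), x(41)) = (x(0), x(1)) = (13, 11) (two consecutive terms determine the rest), the sequence is periodic with period 40.
So x(12101) = x(0 + ((12101-0) mod 40)) = x(21) = 1.

1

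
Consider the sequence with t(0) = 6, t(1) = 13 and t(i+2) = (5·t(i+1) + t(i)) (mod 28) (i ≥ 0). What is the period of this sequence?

6

Computing terms: t(0) = 6,  t(1) = 13,  t(2) = 15,  t(3) = 4,  t(4) = 7,  t(5) = 11,  t(6) = 6,  t(7) = 13.
The sequence repeats with period 6.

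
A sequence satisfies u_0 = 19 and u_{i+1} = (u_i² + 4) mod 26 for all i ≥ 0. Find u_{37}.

u_0 = 19,  u_1 = 1,  u_2 = 5,  u_3 = 3,  u_4 = 13,  u_5 = 17,  u_6 = 7,  u_7 = 1.
Since u_7 = u_1 = 1, the sequence is eventually periodic: after a pre-period of length 1 it cycles with period 6.
For i ≥ 1, u_i depends only on (i - 1) mod 6. (37 - 1) mod 6 = 0, so u_{37} = u_1 = 1.

1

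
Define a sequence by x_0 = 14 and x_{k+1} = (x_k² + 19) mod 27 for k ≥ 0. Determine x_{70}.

26

Computing terms: x_0 = 14; x_1 = 26; x_2 = 20; x_3 = 14.
The sequence repeats with period 3.
(70 - 0) mod 3 = 1, so x_{70} = x_1 = 26.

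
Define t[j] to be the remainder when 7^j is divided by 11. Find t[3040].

1

Listing terms: t[1] = 7,  t[2] = 5,  t[3] = 2,  t[4] = 3,  t[5] = 10,  t[6] = 4,  t[7] = 6,  t[8] = 9,  t[9] = 8,  t[10] = 1,  t[11] = 7.
Since t[11] = t[1] = 7, the sequence is periodic with period 10.
So t[3040] = t[1 + ((3040-1) mod 10)] = t[10] = 1.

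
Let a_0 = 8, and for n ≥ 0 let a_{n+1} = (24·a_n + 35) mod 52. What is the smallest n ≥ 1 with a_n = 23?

a_0 = 8; a_1 = 19; a_2 = 23; a_3 = 15; a_4 = 31; a_5 = 51; a_6 = 11; a_7 = 39; a_8 = 35; a_9 = 43; a_{10} = 27; a_{11} = 7; a_{12} = 47; a_{13} = 19.
Since a_{13} = a_1 = 19, the sequence is eventually periodic: after a pre-period of length 1 it cycles with period 12.
The value 23 first appears (with n ≥ 1) at a_2.

2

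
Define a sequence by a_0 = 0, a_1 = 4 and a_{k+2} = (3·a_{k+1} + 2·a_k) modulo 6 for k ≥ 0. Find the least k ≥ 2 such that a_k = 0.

2

We have a_0 = 0, a_1 = 4, a_2 = 0, a_3 = 2, a_4 = 0, a_5 = 4.
Since (a_4, a_5) = (a_0, a_1) = (0, 4) (two consecutive terms determine the rest), the sequence is periodic with period 4.
The value 0 first appears (with k ≥ 2) at a_2.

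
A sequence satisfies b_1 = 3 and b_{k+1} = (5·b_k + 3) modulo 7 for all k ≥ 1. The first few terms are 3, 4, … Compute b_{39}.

b_1 = 3, b_2 = 4, b_3 = 2, b_4 = 6, b_5 = 5, b_6 = 0, b_7 = 3.
Since b_7 = b_1 = 3, the sequence is periodic with period 6.
So b_{39} = b_{1 + ((39-1) mod 6)} = b_3 = 2.

2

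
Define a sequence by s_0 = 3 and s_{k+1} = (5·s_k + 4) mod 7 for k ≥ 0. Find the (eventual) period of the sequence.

6

We have s_0 = 3; s_1 = 5; s_2 = 1; s_3 = 2; s_4 = 0; s_5 = 4; s_6 = 3.
The sequence repeats with period 6.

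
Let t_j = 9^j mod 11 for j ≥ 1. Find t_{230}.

1

t_1 = 9,  t_2 = 4,  t_3 = 3,  t_4 = 5,  t_5 = 1,  t_6 = 9.
Since t_6 = t_1 = 9, the sequence is periodic with period 5.
(230 - 1) mod 5 = 4, so t_{230} = t_5 = 1.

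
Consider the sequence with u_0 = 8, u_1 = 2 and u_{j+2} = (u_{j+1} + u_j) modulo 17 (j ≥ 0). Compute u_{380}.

7

Listing terms: u_0 = 8; u_1 = 2; u_2 = 10; u_3 = 12; u_4 = 5; u_5 = 0; u_6 = 5; u_7 = 5; u_8 = 10; u_9 = 15; u_{10} = 8; u_{11} = 6; u_{12} = 14; u_{13} = 3; u_{14} = 0; u_{15} = 3; u_{16} = 3; u_{17} = 6; u_{18} = 9; u_{19} = 15; u_{20} = 7; u_{21} = 5; u_{22} = 12; u_{23} = 0; u_{24} = 12; u_{25} = 12; u_{26} = 7; u_{27} = 2; u_{28} = 9; u_{29} = 11; u_{30} = 3; u_{31} = 14; u_{32} = 0; u_{33} = 14; u_{34} = 14; u_{35} = 11; u_{36} = 8; u_{37} = 2.
Since (u_{36}, u_{37}) = (u_0, u_1) = (8, 2) (two consecutive terms determine the rest), the sequence is periodic with period 36.
So u_{380} = u_{0 + ((380-0) mod 36)} = u_{20} = 7.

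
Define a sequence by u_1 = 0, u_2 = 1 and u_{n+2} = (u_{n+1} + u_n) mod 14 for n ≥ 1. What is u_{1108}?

We have u_1 = 0,  u_2 = 1,  u_3 = 1,  u_4 = 2,  u_5 = 3,  u_6 = 5,  u_7 = 8,  u_8 = 13,  u_9 = 7,  u_{10} = 6,  u_{11} = 13,  u_{12} = 5,  u_{13} = 4,  u_{14} = 9,  u_{15} = 13,  u_{16} = 8,  u_{17} = 7,  u_{18} = 1,  u_{19} = 8,  u_{20} = 9,  u_{21} = 3,  u_{22} = 12,  u_{23} = 1,  u_{24} = 13,  u_{25} = 0,  u_{26} = 13,  u_{27} = 13,  u_{28} = 12,  u_{29} = 11,  u_{30} = 9,  u_{31} = 6,  u_{32} = 1,  u_{33} = 7,  u_{34} = 8,  u_{35} = 1,  u_{36} = 9,  u_{37} = 10,  u_{38} = 5,  u_{39} = 1,  u_{40} = 6,  u_{41} = 7,  u_{42} = 13,  u_{43} = 6,  u_{44} = 5,  u_{45} = 11,  u_{46} = 2,  u_{47} = 13,  u_{48} = 1,  u_{49} = 0,  u_{50} = 1.
The sequence repeats with period 48.
So u_{1108} = u_{1 + ((1108-1) mod 48)} = u_4 = 2.

2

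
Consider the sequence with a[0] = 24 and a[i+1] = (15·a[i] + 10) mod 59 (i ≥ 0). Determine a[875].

Listing terms: a[0] = 24; a[1] = 16; a[2] = 14; a[3] = 43; a[4] = 6; a[5] = 41; a[6] = 35; a[7] = 4; a[8] = 11; a[9] = 57; a[10] = 39; a[11] = 5; a[12] = 26; a[13] = 46; a[14] = 51; a[15] = 8; a[16] = 12; a[17] = 13; a[18] = 28; a[19] = 17; a[20] = 29; a[21] = 32; a[22] = 18; a[23] = 44; a[24] = 21; a[25] = 30; a[26] = 47; a[27] = 7; a[28] = 56; a[29] = 24.
Since a[29] = a[0] = 24, the sequence is periodic with period 29.
(875 - 0) mod 29 = 5, so a[875] = a[5] = 41.

41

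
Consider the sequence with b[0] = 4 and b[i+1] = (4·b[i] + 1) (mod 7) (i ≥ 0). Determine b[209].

We have b[0] = 4; b[1] = 3; b[2] = 6; b[3] = 4.
The sequence repeats with period 3.
(209 - 0) mod 3 = 2, so b[209] = b[2] = 6.

6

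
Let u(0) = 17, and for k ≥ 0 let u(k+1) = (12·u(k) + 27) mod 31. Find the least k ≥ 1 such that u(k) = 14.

u(0) = 17,  u(1) = 14,  u(2) = 9,  u(3) = 11,  u(4) = 4,  u(5) = 13,  u(6) = 28,  u(7) = 22,  u(8) = 12,  u(9) = 16,  u(10) = 2,  u(11) = 20,  u(12) = 19,  u(13) = 7,  u(14) = 18,  u(15) = 26,  u(16) = 29,  u(17) = 3,  u(18) = 1,  u(19) = 8,  u(20) = 30,  u(21) = 15,  u(22) = 21,  u(23) = 0,  u(24) = 27,  u(25) = 10,  u(26) = 23,  u(27) = 24,  u(28) = 5,  u(29) = 25,  u(30) = 17.
The sequence repeats with period 30.
The value 14 first appears (with k ≥ 1) at u(1).

1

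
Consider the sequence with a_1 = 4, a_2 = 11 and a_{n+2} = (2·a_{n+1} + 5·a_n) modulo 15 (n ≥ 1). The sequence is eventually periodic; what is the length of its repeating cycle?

Listing terms: a_1 = 4, a_2 = 11, a_3 = 12, a_4 = 4, a_5 = 8, a_6 = 6, a_7 = 7, a_8 = 14, a_9 = 3, a_{10} = 1, a_{11} = 2, a_{12} = 9, a_{13} = 13, a_{14} = 11, a_{15} = 12.
Since (a_{14}, a_{15}) = (a_2, a_3) = (11, 12) (two consecutive terms determine the rest), the sequence is eventually periodic: after a pre-period of length 1 it cycles with period 12.

12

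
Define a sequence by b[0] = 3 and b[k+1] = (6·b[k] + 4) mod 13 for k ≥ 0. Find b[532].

b[0] = 3, b[1] = 9, b[2] = 6, b[3] = 1, b[4] = 10, b[5] = 12, b[6] = 11, b[7] = 5, b[8] = 8, b[9] = 0, b[10] = 4, b[11] = 2, b[12] = 3.
Since b[12] = b[0] = 3, the sequence is periodic with period 12.
So b[532] = b[0 + ((532-0) mod 12)] = b[4] = 10.

10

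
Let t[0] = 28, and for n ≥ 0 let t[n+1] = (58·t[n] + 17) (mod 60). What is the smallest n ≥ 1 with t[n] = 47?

11

Computing terms: t[0] = 28; t[1] = 21; t[2] = 35; t[3] = 7; t[4] = 3; t[5] = 11; t[6] = 55; t[7] = 27; t[8] = 23; t[9] = 31; t[10] = 15; t[11] = 47; t[12] = 43; t[13] = 51; t[14] = 35.
Since t[14] = t[2] = 35, the sequence is eventually periodic: after a pre-period of length 2 it cycles with period 12.
The value 47 first appears (with n ≥ 1) at t[11].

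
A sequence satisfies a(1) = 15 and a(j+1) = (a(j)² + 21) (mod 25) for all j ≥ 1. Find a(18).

12

a(1) = 15, a(2) = 21, a(3) = 12, a(4) = 15.
The sequence repeats with period 3.
So a(18) = a(1 + ((18-1) mod 3)) = a(3) = 12.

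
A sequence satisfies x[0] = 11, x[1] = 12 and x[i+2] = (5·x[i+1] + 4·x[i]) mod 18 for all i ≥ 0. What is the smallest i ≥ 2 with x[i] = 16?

4

Listing terms: x[0] = 11; x[1] = 12; x[2] = 14; x[3] = 10; x[4] = 16; x[5] = 12; x[6] = 16; x[7] = 2; x[8] = 2; x[9] = 0; x[10] = 8; x[11] = 4; x[12] = 16; x[13] = 6; x[14] = 4; x[15] = 8; x[16] = 2; x[17] = 6; x[18] = 2; x[19] = 16; x[20] = 16; x[21] = 0; x[22] = 10; x[23] = 14; x[24] = 2; x[25] = 12; x[26] = 14.
Since (x[25], x[26]) = (x[1], x[2]) = (12, 14) (two consecutive terms determine the rest), the sequence is eventually periodic: after a pre-period of length 1 it cycles with period 24.
The value 16 first appears (with i ≥ 2) at x[4].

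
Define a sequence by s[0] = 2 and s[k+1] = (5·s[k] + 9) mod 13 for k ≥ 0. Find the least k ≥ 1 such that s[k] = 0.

s[0] = 2, s[1] = 6, s[2] = 0, s[3] = 9, s[4] = 2.
The sequence repeats with period 4.
The value 0 first appears (with k ≥ 1) at s[2].

2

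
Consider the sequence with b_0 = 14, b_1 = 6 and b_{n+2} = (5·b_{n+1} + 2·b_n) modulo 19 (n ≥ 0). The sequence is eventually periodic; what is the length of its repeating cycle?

b_0 = 14; b_1 = 6; b_2 = 1; b_3 = 17; b_4 = 11; b_5 = 13; b_6 = 11; b_7 = 5; b_8 = 9; b_9 = 17; b_{10} = 8; b_{11} = 17; b_{12} = 6; b_{13} = 7; b_{14} = 9; b_{15} = 2; b_{16} = 9; b_{17} = 11; b_{18} = 16; b_{19} = 7; b_{20} = 10; b_{21} = 7; b_{22} = 17; b_{23} = 4; b_{24} = 16; b_{25} = 12; b_{26} = 16; b_{27} = 9; b_{28} = 1; b_{29} = 4; b_{30} = 3; b_{31} = 4; b_{32} = 7; b_{33} = 5; b_{34} = 1; b_{35} = 15; b_{36} = 1; b_{37} = 16; b_{38} = 6; b_{39} = 5; b_{40} = 18; b_{41} = 5; b_{42} = 4; b_{43} = 11; b_{44} = 6; b_{45} = 14; b_{46} = 6.
The sequence repeats with period 45.

45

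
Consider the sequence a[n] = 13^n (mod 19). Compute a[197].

3

We have a[0] = 1, a[1] = 13, a[2] = 17, a[3] = 12, a[4] = 4, a[5] = 14, a[6] = 11, a[7] = 10, a[8] = 16, a[9] = 18, a[10] = 6, a[11] = 2, a[12] = 7, a[13] = 15, a[14] = 5, a[15] = 8, a[16] = 9, a[17] = 3, a[18] = 1.
The sequence repeats with period 18.
(197 - 0) mod 18 = 17, so a[197] = a[17] = 3.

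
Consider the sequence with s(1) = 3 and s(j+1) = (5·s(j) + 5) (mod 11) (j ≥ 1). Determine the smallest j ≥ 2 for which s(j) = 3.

6

We have s(1) = 3, s(2) = 9, s(3) = 6, s(4) = 2, s(5) = 4, s(6) = 3.
Since s(6) = s(1) = 3, the sequence is periodic with period 5.
The value 3 next appears (with j ≥ 2) at s(6).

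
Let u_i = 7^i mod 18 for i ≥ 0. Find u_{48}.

1

We have u_0 = 1, u_1 = 7, u_2 = 13, u_3 = 1.
Since u_3 = u_0 = 1, the sequence is periodic with period 3.
So u_{48} = u_{0 + ((48-0) mod 3)} = u_0 = 1.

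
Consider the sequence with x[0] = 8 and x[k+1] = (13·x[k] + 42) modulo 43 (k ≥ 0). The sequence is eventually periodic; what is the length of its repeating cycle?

We have x[0] = 8; x[1] = 17; x[2] = 5; x[3] = 21; x[4] = 14; x[5] = 9; x[6] = 30; x[7] = 2; x[8] = 25; x[9] = 23; x[10] = 40; x[11] = 3; x[12] = 38; x[13] = 20; x[14] = 1; x[15] = 12; x[16] = 26; x[17] = 36; x[18] = 37; x[19] = 7; x[20] = 4; x[21] = 8.
The sequence repeats with period 21.

21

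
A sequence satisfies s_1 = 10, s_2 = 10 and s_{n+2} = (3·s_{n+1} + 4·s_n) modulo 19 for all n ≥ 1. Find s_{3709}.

10

Computing terms: s_1 = 10,  s_2 = 10,  s_3 = 13,  s_4 = 3,  s_5 = 4,  s_6 = 5,  s_7 = 12,  s_8 = 18,  s_9 = 7,  s_{10} = 17,  s_{11} = 3,  s_{12} = 1,  s_{13} = 15,  s_{14} = 11,  s_{15} = 17,  s_{16} = 0,  s_{17} = 11,  s_{18} = 14,  s_{19} = 10,  s_{20} = 10.
The sequence repeats with period 18.
So s_{3709} = s_{1 + ((3709-1) mod 18)} = s_1 = 10.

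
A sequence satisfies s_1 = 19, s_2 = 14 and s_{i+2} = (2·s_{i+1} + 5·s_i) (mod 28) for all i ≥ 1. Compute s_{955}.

We have s_1 = 19,  s_2 = 14,  s_3 = 11,  s_4 = 8,  s_5 = 15,  s_6 = 14,  s_7 = 19,  s_8 = 24,  s_9 = 3,  s_{10} = 14,  s_{11} = 15,  s_{12} = 16,  s_{13} = 23,  s_{14} = 14,  s_{15} = 3,  s_{16} = 20,  s_{17} = 27,  s_{18} = 14,  s_{19} = 23,  s_{20} = 4,  s_{21} = 11,  s_{22} = 14,  s_{23} = 27,  s_{24} = 12,  s_{25} = 19,  s_{26} = 14.
The sequence repeats with period 24.
(955 - 1) mod 24 = 18, so s_{955} = s_{19} = 23.

23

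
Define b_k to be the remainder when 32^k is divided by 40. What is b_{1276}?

16

We have b_0 = 1,  b_1 = 32,  b_2 = 24,  b_3 = 8,  b_4 = 16,  b_5 = 32.
Since b_5 = b_1 = 32, the sequence is eventually periodic: after a pre-period of length 1 it cycles with period 4.
For k ≥ 1, b_k depends only on (k - 1) mod 4. (1276 - 1) mod 4 = 3, so b_{1276} = b_4 = 16.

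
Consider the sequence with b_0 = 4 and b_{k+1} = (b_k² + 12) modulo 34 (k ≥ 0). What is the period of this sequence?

3

Listing terms: b_0 = 4, b_1 = 28, b_2 = 14, b_3 = 4.
Since b_3 = b_0 = 4, the sequence is periodic with period 3.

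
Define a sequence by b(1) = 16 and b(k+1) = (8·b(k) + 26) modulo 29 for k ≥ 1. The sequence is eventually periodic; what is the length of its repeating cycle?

28

b(1) = 16,  b(2) = 9,  b(3) = 11,  b(4) = 27,  b(5) = 10,  b(6) = 19,  b(7) = 4,  b(8) = 0,  b(9) = 26,  b(10) = 2,  b(11) = 13,  b(12) = 14,  b(13) = 22,  b(14) = 28,  b(15) = 18,  b(16) = 25,  b(17) = 23,  b(18) = 7,  b(19) = 24,  b(20) = 15,  b(21) = 1,  b(22) = 5,  b(23) = 8,  b(24) = 3,  b(25) = 21,  b(26) = 20,  b(27) = 12,  b(28) = 6,  b(29) = 16.
Since b(29) = b(1) = 16, the sequence is periodic with period 28.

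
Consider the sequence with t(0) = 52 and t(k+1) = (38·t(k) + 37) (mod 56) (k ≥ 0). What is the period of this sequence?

t(0) = 52, t(1) = 53, t(2) = 35, t(3) = 23, t(4) = 15, t(5) = 47, t(6) = 31, t(7) = 39, t(8) = 7, t(9) = 23.
Since t(9) = t(3) = 23, the sequence is eventually periodic: after a pre-period of length 3 it cycles with period 6.

6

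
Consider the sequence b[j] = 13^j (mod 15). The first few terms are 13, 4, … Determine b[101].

13

b[1] = 13,  b[2] = 4,  b[3] = 7,  b[4] = 1,  b[5] = 13.
The sequence repeats with period 4.
(101 - 1) mod 4 = 0, so b[101] = b[1] = 13.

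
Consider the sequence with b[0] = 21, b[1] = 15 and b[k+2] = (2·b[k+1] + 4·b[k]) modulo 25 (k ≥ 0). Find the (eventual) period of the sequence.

b[0] = 21, b[1] = 15, b[2] = 14, b[3] = 13, b[4] = 7, b[5] = 16, b[6] = 10, b[7] = 9, b[8] = 8, b[9] = 2, b[10] = 11, b[11] = 5, b[12] = 4, b[13] = 3, b[14] = 22, b[15] = 6, b[16] = 0, b[17] = 24, b[18] = 23, b[19] = 17, b[20] = 1, b[21] = 20, b[22] = 19, b[23] = 18, b[24] = 12, b[25] = 21, b[26] = 15.
Since (b[25], b[26]) = (b[0], b[1]) = (21, 15) (two consecutive terms determine the rest), the sequence is periodic with period 25.

25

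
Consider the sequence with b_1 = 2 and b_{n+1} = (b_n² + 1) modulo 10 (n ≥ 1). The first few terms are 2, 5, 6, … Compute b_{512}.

Listing terms: b_1 = 2; b_2 = 5; b_3 = 6; b_4 = 7; b_5 = 0; b_6 = 1; b_7 = 2.
The sequence repeats with period 6.
So b_{512} = b_{1 + ((512-1) mod 6)} = b_2 = 5.

5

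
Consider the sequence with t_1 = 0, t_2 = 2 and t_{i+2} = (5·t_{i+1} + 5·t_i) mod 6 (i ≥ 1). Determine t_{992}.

2

We have t_1 = 0, t_2 = 2, t_3 = 4, t_4 = 0, t_5 = 2.
The sequence repeats with period 3.
(992 - 1) mod 3 = 1, so t_{992} = t_2 = 2.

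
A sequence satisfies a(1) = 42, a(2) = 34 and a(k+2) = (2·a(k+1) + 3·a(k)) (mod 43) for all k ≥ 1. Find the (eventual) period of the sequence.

42

Computing terms: a(1) = 42, a(2) = 34, a(3) = 22, a(4) = 17, a(5) = 14, a(6) = 36, a(7) = 28, a(8) = 35, a(9) = 25, a(10) = 26, a(11) = 41, a(12) = 31, a(13) = 13, a(14) = 33, a(15) = 19, a(16) = 8, a(17) = 30, a(18) = 41, a(19) = 0, a(20) = 37, a(21) = 31, a(22) = 1, a(23) = 9, a(24) = 21, a(25) = 26, a(26) = 29, a(27) = 7, a(28) = 15, a(29) = 8, a(30) = 18, a(31) = 17, a(32) = 2, a(33) = 12, a(34) = 30, a(35) = 10, a(36) = 24, a(37) = 35, a(38) = 13, a(39) = 2, a(40) = 0, a(41) = 6, a(42) = 12, a(43) = 42, a(44) = 34.
The sequence repeats with period 42.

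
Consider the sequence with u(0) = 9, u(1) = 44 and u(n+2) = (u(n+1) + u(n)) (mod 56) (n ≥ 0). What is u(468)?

17

Computing terms: u(0) = 9,  u(1) = 44,  u(2) = 53,  u(3) = 41,  u(4) = 38,  u(5) = 23,  u(6) = 5,  u(7) = 28,  u(8) = 33,  u(9) = 5,  u(10) = 38,  u(11) = 43,  u(12) = 25,  u(13) = 12,  u(14) = 37,  u(15) = 49,  u(16) = 30,  u(17) = 23,  u(18) = 53,  u(19) = 20,  u(20) = 17,  u(21) = 37,  u(22) = 54,  u(23) = 35,  u(24) = 33,  u(25) = 12,  u(26) = 45,  u(27) = 1,  u(28) = 46,  u(29) = 47,  u(30) = 37,  u(31) = 28,  u(32) = 9,  u(33) = 37,  u(34) = 46,  u(35) = 27,  u(36) = 17,  u(37) = 44,  u(38) = 5,  u(39) = 49,  u(40) = 54,  u(41) = 47,  u(42) = 45,  u(43) = 36,  u(44) = 25,  u(45) = 5,  u(46) = 30,  u(47) = 35,  u(48) = 9,  u(49) = 44.
Since (u(48), u(49)) = (u(0), u(1)) = (9, 44) (two consecutive terms determine the rest), the sequence is periodic with period 48.
(468 - 0) mod 48 = 36, so u(468) = u(36) = 17.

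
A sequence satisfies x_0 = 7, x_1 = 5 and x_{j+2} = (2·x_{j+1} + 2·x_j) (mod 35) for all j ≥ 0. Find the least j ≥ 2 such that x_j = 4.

x_0 = 7; x_1 = 5; x_2 = 24; x_3 = 23; x_4 = 24; x_5 = 24; x_6 = 26; x_7 = 30; x_8 = 7; x_9 = 4; x_{10} = 22; x_{11} = 17; x_{12} = 8; x_{13} = 15; x_{14} = 11; x_{15} = 17; x_{16} = 21; x_{17} = 6; x_{18} = 19; x_{19} = 15; x_{20} = 33; x_{21} = 26; x_{22} = 13; x_{23} = 8; x_{24} = 7; x_{25} = 30; x_{26} = 4; x_{27} = 33; x_{28} = 4; x_{29} = 4; x_{30} = 16; x_{31} = 5; x_{32} = 7; x_{33} = 24; x_{34} = 27; x_{35} = 32; x_{36} = 13; x_{37} = 20; x_{38} = 31; x_{39} = 32; x_{40} = 21; x_{41} = 1; x_{42} = 9; x_{43} = 20; x_{44} = 23; x_{45} = 16; x_{46} = 8; x_{47} = 13; x_{48} = 7; x_{49} = 5.
Since (x_{48}, x_{49}) = (x_0, x_1) = (7, 5) (two consecutive terms determine the rest), the sequence is periodic with period 48.
The value 4 first appears (with j ≥ 2) at x_9.

9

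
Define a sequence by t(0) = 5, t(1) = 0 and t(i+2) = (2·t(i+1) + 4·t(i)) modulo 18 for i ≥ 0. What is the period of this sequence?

24

We have t(0) = 5,  t(1) = 0,  t(2) = 2,  t(3) = 4,  t(4) = 16,  t(5) = 12,  t(6) = 16,  t(7) = 8,  t(8) = 8,  t(9) = 12,  t(10) = 2,  t(11) = 16,  t(12) = 4,  t(13) = 0,  t(14) = 16,  t(15) = 14,  t(16) = 2,  t(17) = 6,  t(18) = 2,  t(19) = 10,  t(20) = 10,  t(21) = 6,  t(22) = 16,  t(23) = 2,  t(24) = 14,  t(25) = 0,  t(26) = 2.
Since (t(25), t(26)) = (t(1), t(2)) = (0, 2) (two consecutive terms determine the rest), the sequence is eventually periodic: after a pre-period of length 1 it cycles with period 24.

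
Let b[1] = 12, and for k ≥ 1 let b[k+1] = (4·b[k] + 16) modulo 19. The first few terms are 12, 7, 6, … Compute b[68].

We have b[1] = 12,  b[2] = 7,  b[3] = 6,  b[4] = 2,  b[5] = 5,  b[6] = 17,  b[7] = 8,  b[8] = 10,  b[9] = 18,  b[10] = 12.
The sequence repeats with period 9.
(68 - 1) mod 9 = 4, so b[68] = b[5] = 5.

5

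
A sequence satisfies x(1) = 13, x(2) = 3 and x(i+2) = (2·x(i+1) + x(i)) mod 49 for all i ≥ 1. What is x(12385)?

Computing terms: x(1) = 13, x(2) = 3, x(3) = 19, x(4) = 41, x(5) = 3, x(6) = 47, x(7) = 48, x(8) = 45, x(9) = 40, x(10) = 27, x(11) = 45, x(12) = 19, x(13) = 34, x(14) = 38, x(15) = 12, x(16) = 13, x(17) = 38, x(18) = 40, x(19) = 20, x(20) = 31, x(21) = 33, x(22) = 48, x(23) = 31, x(24) = 12, x(25) = 6, x(26) = 24, x(27) = 5, x(28) = 34, x(29) = 24, x(30) = 33, x(31) = 41, x(32) = 17, x(33) = 26, x(34) = 20, x(35) = 17, x(36) = 5, x(37) = 27, x(38) = 10, x(39) = 47, x(40) = 6, x(41) = 10, x(42) = 26, x(43) = 13, x(44) = 3.
Since (x(43), x(44)) = (x(1), x(2)) = (13, 3) (two consecutive terms determine the rest), the sequence is periodic with period 42.
(12385 - 1) mod 42 = 36, so x(12385) = x(37) = 27.

27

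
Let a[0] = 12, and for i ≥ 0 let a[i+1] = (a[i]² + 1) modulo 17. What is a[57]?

10

a[0] = 12, a[1] = 9, a[2] = 14, a[3] = 10, a[4] = 16, a[5] = 2, a[6] = 5, a[7] = 9.
Since a[7] = a[1] = 9, the sequence is eventually periodic: after a pre-period of length 1 it cycles with period 6.
For i ≥ 1, a[i] depends only on (i - 1) mod 6. (57 - 1) mod 6 = 2, so a[57] = a[3] = 10.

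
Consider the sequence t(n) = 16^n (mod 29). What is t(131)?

23

Computing terms: t(1) = 16, t(2) = 24, t(3) = 7, t(4) = 25, t(5) = 23, t(6) = 20, t(7) = 1, t(8) = 16.
Since t(8) = t(1) = 16, the sequence is periodic with period 7.
(131 - 1) mod 7 = 4, so t(131) = t(5) = 23.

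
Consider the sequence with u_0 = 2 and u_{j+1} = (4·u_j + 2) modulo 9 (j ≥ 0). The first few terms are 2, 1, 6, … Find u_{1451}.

u_0 = 2,  u_1 = 1,  u_2 = 6,  u_3 = 8,  u_4 = 7,  u_5 = 3,  u_6 = 5,  u_7 = 4,  u_8 = 0,  u_9 = 2.
The sequence repeats with period 9.
So u_{1451} = u_{0 + ((1451-0) mod 9)} = u_2 = 6.

6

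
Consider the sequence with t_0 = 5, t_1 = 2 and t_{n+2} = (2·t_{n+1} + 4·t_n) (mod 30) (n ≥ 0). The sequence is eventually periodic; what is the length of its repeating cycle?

40

t_0 = 5, t_1 = 2, t_2 = 24, t_3 = 26, t_4 = 28, t_5 = 10, t_6 = 12, t_7 = 4, t_8 = 26, t_9 = 8, t_{10} = 0, t_{11} = 2, t_{12} = 4, t_{13} = 16, t_{14} = 18, t_{15} = 10, t_{16} = 2, t_{17} = 14, t_{18} = 6, t_{19} = 8, t_{20} = 10, t_{21} = 22, t_{22} = 24, t_{23} = 16, t_{24} = 8, t_{25} = 20, t_{26} = 12, t_{27} = 14, t_{28} = 16, t_{29} = 28, t_{30} = 0, t_{31} = 22, t_{32} = 14, t_{33} = 26, t_{34} = 18, t_{35} = 20, t_{36} = 22, t_{37} = 4, t_{38} = 6, t_{39} = 28, t_{40} = 20, t_{41} = 2, t_{42} = 24.
Since (t_{41}, t_{42}) = (t_1, t_2) = (2, 24) (two consecutive terms determine the rest), the sequence is eventually periodic: after a pre-period of length 1 it cycles with period 40.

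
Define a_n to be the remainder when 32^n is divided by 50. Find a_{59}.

18

Computing terms: a_0 = 1, a_1 = 32, a_2 = 24, a_3 = 18, a_4 = 26, a_5 = 32.
Since a_5 = a_1 = 32, the sequence is eventually periodic: after a pre-period of length 1 it cycles with period 4.
For n ≥ 1, a_n depends only on (n - 1) mod 4. (59 - 1) mod 4 = 2, so a_{59} = a_3 = 18.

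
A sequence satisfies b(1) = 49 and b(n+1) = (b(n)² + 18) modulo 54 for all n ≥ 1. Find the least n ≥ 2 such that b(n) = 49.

We have b(1) = 49,  b(2) = 43,  b(3) = 31,  b(4) = 7,  b(5) = 13,  b(6) = 25,  b(7) = 49.
Since b(7) = b(1) = 49, the sequence is periodic with period 6.
The value 49 next appears (with n ≥ 2) at b(7).

7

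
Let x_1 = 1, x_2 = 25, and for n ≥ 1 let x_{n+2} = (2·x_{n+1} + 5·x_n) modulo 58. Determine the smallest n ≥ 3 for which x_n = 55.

3

Listing terms: x_1 = 1, x_2 = 25, x_3 = 55, x_4 = 3, x_5 = 49, x_6 = 55, x_7 = 7, x_8 = 57, x_9 = 33, x_{10} = 3, x_{11} = 55, x_{12} = 9, x_{13} = 3, x_{14} = 51, x_{15} = 1, x_{16} = 25.
Since (x_{15}, x_{16}) = (x_1, x_2) = (1, 25) (two consecutive terms determine the rest), the sequence is periodic with period 14.
The value 55 first appears (with n ≥ 3) at x_3.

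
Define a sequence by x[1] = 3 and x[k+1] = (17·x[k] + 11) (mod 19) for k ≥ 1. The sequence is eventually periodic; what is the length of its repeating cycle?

9

x[1] = 3, x[2] = 5, x[3] = 1, x[4] = 9, x[5] = 12, x[6] = 6, x[7] = 18, x[8] = 13, x[9] = 4, x[10] = 3.
The sequence repeats with period 9.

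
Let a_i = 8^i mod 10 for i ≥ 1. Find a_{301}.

8

Computing terms: a_1 = 8, a_2 = 4, a_3 = 2, a_4 = 6, a_5 = 8.
Since a_5 = a_1 = 8, the sequence is periodic with period 4.
So a_{301} = a_{1 + ((301-1) mod 4)} = a_1 = 8.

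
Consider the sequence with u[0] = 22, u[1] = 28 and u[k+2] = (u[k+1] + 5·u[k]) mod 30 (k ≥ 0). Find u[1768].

Computing terms: u[0] = 22, u[1] = 28, u[2] = 18, u[3] = 8, u[4] = 8, u[5] = 18, u[6] = 28, u[7] = 28, u[8] = 18.
Since (u[7], u[8]) = (u[1], u[2]) = (28, 18) (two consecutive terms determine the rest), the sequence is eventually periodic: after a pre-period of length 1 it cycles with period 6.
For k ≥ 1, u[k] depends only on (k - 1) mod 6. (1768 - 1) mod 6 = 3, so u[1768] = u[4] = 8.

8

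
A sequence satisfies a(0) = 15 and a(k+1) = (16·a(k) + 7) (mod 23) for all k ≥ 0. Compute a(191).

We have a(0) = 15,  a(1) = 17,  a(2) = 3,  a(3) = 9,  a(4) = 13,  a(5) = 8,  a(6) = 20,  a(7) = 5,  a(8) = 18,  a(9) = 19,  a(10) = 12,  a(11) = 15.
The sequence repeats with period 11.
(191 - 0) mod 11 = 4, so a(191) = a(4) = 13.

13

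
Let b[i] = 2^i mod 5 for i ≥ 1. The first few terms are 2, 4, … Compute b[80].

We have b[1] = 2; b[2] = 4; b[3] = 3; b[4] = 1; b[5] = 2.
Since b[5] = b[1] = 2, the sequence is periodic with period 4.
So b[80] = b[1 + ((80-1) mod 4)] = b[4] = 1.

1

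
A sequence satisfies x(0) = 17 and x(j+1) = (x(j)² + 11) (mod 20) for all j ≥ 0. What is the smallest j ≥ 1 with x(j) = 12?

3

Computing terms: x(0) = 17; x(1) = 0; x(2) = 11; x(3) = 12; x(4) = 15; x(5) = 16; x(6) = 7; x(7) = 0.
Since x(7) = x(1) = 0, the sequence is eventually periodic: after a pre-period of length 1 it cycles with period 6.
The value 12 first appears (with j ≥ 1) at x(3).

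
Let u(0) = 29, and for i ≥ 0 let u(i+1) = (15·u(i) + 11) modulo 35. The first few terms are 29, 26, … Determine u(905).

16

Listing terms: u(0) = 29; u(1) = 26; u(2) = 16; u(3) = 6; u(4) = 31; u(5) = 21; u(6) = 11; u(7) = 1; u(8) = 26.
Since u(8) = u(1) = 26, the sequence is eventually periodic: after a pre-period of length 1 it cycles with period 7.
For i ≥ 1, u(i) depends only on (i - 1) mod 7. (905 - 1) mod 7 = 1, so u(905) = u(2) = 16.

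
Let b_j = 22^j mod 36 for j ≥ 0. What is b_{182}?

Listing terms: b_0 = 1; b_1 = 22; b_2 = 16; b_3 = 28; b_4 = 4; b_5 = 16.
Since b_5 = b_2 = 16, the sequence is eventually periodic: after a pre-period of length 2 it cycles with period 3.
For j ≥ 2, b_j depends only on (j - 2) mod 3. (182 - 2) mod 3 = 0, so b_{182} = b_2 = 16.

16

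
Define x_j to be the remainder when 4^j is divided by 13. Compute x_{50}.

Listing terms: x_1 = 4, x_2 = 3, x_3 = 12, x_4 = 9, x_5 = 10, x_6 = 1, x_7 = 4.
The sequence repeats with period 6.
So x_{50} = x_{1 + ((50-1) mod 6)} = x_2 = 3.

3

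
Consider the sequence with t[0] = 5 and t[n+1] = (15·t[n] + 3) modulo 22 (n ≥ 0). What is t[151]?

12

We have t[0] = 5, t[1] = 12, t[2] = 7, t[3] = 20, t[4] = 17, t[5] = 16, t[6] = 1, t[7] = 18, t[8] = 9, t[9] = 6, t[10] = 5.
The sequence repeats with period 10.
(151 - 0) mod 10 = 1, so t[151] = t[1] = 12.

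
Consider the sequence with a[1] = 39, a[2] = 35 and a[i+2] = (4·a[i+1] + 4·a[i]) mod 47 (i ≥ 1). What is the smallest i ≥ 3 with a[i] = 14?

Computing terms: a[1] = 39,  a[2] = 35,  a[3] = 14,  a[4] = 8,  a[5] = 41,  a[6] = 8,  a[7] = 8,  a[8] = 17,  a[9] = 6,  a[10] = 45,  a[11] = 16,  a[12] = 9,  a[13] = 6,  a[14] = 13,  a[15] = 29,  a[16] = 27,  a[17] = 36,  a[18] = 17,  a[19] = 24,  a[20] = 23,  a[21] = 0,  a[22] = 45,  a[23] = 39,  a[24] = 7,  a[25] = 43,  a[26] = 12,  a[27] = 32,  a[28] = 35,  a[29] = 33,  a[30] = 37,  a[31] = 45,  a[32] = 46,  a[33] = 35,  a[34] = 42,  a[35] = 26,  a[36] = 37,  a[37] = 17,  a[38] = 28,  a[39] = 39,  a[40] = 33,  a[41] = 6,  a[42] = 15,  a[43] = 37,  a[44] = 20,  a[45] = 40,  a[46] = 5,  a[47] = 39,  a[48] = 35.
Since (a[47], a[48]) = (a[1], a[2]) = (39, 35) (two consecutive terms determine the rest), the sequence is periodic with period 46.
The value 14 first appears (with i ≥ 3) at a[3].

3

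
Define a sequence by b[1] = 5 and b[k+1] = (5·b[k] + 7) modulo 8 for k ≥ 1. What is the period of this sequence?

Listing terms: b[1] = 5; b[2] = 0; b[3] = 7; b[4] = 2; b[5] = 1; b[6] = 4; b[7] = 3; b[8] = 6; b[9] = 5.
The sequence repeats with period 8.

8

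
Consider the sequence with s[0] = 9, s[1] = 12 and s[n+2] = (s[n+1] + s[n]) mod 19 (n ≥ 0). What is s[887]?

11

Listing terms: s[0] = 9,  s[1] = 12,  s[2] = 2,  s[3] = 14,  s[4] = 16,  s[5] = 11,  s[6] = 8,  s[7] = 0,  s[8] = 8,  s[9] = 8,  s[10] = 16,  s[11] = 5,  s[12] = 2,  s[13] = 7,  s[14] = 9,  s[15] = 16,  s[16] = 6,  s[17] = 3,  s[18] = 9,  s[19] = 12.
Since (s[18], s[19]) = (s[0], s[1]) = (9, 12) (two consecutive terms determine the rest), the sequence is periodic with period 18.
(887 - 0) mod 18 = 5, so s[887] = s[5] = 11.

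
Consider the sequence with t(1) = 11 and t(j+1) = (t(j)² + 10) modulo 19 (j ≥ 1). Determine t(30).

2

t(1) = 11,  t(2) = 17,  t(3) = 14,  t(4) = 16,  t(5) = 0,  t(6) = 10,  t(7) = 15,  t(8) = 7,  t(9) = 2,  t(10) = 14.
Since t(10) = t(3) = 14, the sequence is eventually periodic: after a pre-period of length 2 it cycles with period 7.
For j ≥ 3, t(j) depends only on (j - 3) mod 7. (30 - 3) mod 7 = 6, so t(30) = t(9) = 2.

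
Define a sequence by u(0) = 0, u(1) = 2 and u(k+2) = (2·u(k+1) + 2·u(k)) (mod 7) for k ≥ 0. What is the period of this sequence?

We have u(0) = 0, u(1) = 2, u(2) = 4, u(3) = 5, u(4) = 4, u(5) = 4, u(6) = 2, u(7) = 5, u(8) = 0, u(9) = 3, u(10) = 6, u(11) = 4, u(12) = 6, u(13) = 6, u(14) = 3, u(15) = 4, u(16) = 0, u(17) = 1, u(18) = 2, u(19) = 6, u(20) = 2, u(21) = 2, u(22) = 1, u(23) = 6, u(24) = 0, u(25) = 5, u(26) = 3, u(27) = 2, u(28) = 3, u(29) = 3, u(30) = 5, u(31) = 2, u(32) = 0, u(33) = 4, u(34) = 1, u(35) = 3, u(36) = 1, u(37) = 1, u(38) = 4, u(39) = 3, u(40) = 0, u(41) = 6, u(42) = 5, u(43) = 1, u(44) = 5, u(45) = 5, u(46) = 6, u(47) = 1, u(48) = 0, u(49) = 2.
The sequence repeats with period 48.

48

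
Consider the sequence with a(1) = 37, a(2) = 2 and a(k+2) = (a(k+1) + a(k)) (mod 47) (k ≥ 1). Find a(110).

a(1) = 37, a(2) = 2, a(3) = 39, a(4) = 41, a(5) = 33, a(6) = 27, a(7) = 13, a(8) = 40, a(9) = 6, a(10) = 46, a(11) = 5, a(12) = 4, a(13) = 9, a(14) = 13, a(15) = 22, a(16) = 35, a(17) = 10, a(18) = 45, a(19) = 8, a(20) = 6, a(21) = 14, a(22) = 20, a(23) = 34, a(24) = 7, a(25) = 41, a(26) = 1, a(27) = 42, a(28) = 43, a(29) = 38, a(30) = 34, a(31) = 25, a(32) = 12, a(33) = 37, a(34) = 2.
The sequence repeats with period 32.
(110 - 1) mod 32 = 13, so a(110) = a(14) = 13.

13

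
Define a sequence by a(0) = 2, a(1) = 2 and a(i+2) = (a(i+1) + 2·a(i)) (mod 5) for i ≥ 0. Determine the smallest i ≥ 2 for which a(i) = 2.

4

We have a(0) = 2, a(1) = 2, a(2) = 1, a(3) = 0, a(4) = 2, a(5) = 2.
The sequence repeats with period 4.
The value 2 next appears (with i ≥ 2) at a(4).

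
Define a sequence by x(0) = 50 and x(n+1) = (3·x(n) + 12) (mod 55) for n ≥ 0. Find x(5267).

36

x(0) = 50; x(1) = 52; x(2) = 3; x(3) = 21; x(4) = 20; x(5) = 17; x(6) = 8; x(7) = 36; x(8) = 10; x(9) = 42; x(10) = 28; x(11) = 41; x(12) = 25; x(13) = 32; x(14) = 53; x(15) = 6; x(16) = 30; x(17) = 47; x(18) = 43; x(19) = 31; x(20) = 50.
Since x(20) = x(0) = 50, the sequence is periodic with period 20.
(5267 - 0) mod 20 = 7, so x(5267) = x(7) = 36.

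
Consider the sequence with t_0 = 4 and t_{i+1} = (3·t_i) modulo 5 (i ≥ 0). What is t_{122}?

Computing terms: t_0 = 4; t_1 = 2; t_2 = 1; t_3 = 3; t_4 = 4.
Since t_4 = t_0 = 4, the sequence is periodic with period 4.
So t_{122} = t_{0 + ((122-0) mod 4)} = t_2 = 1.

1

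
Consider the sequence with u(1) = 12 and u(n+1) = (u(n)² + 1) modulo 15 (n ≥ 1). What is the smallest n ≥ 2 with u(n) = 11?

3

u(1) = 12,  u(2) = 10,  u(3) = 11,  u(4) = 2,  u(5) = 5,  u(6) = 11.
Since u(6) = u(3) = 11, the sequence is eventually periodic: after a pre-period of length 2 it cycles with period 3.
The value 11 first appears (with n ≥ 2) at u(3).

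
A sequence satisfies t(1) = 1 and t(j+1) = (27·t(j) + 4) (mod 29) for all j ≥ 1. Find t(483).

9

Listing terms: t(1) = 1,  t(2) = 2,  t(3) = 0,  t(4) = 4,  t(5) = 25,  t(6) = 12,  t(7) = 9,  t(8) = 15,  t(9) = 3,  t(10) = 27,  t(11) = 8,  t(12) = 17,  t(13) = 28,  t(14) = 6,  t(15) = 21,  t(16) = 20,  t(17) = 22,  t(18) = 18,  t(19) = 26,  t(20) = 10,  t(21) = 13,  t(22) = 7,  t(23) = 19,  t(24) = 24,  t(25) = 14,  t(26) = 5,  t(27) = 23,  t(28) = 16,  t(29) = 1.
Since t(29) = t(1) = 1, the sequence is periodic with period 28.
So t(483) = t(1 + ((483-1) mod 28)) = t(7) = 9.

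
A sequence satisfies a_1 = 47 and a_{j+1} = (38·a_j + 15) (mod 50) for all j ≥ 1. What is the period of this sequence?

We have a_1 = 47,  a_2 = 1,  a_3 = 3,  a_4 = 29,  a_5 = 17,  a_6 = 11,  a_7 = 33,  a_8 = 19,  a_9 = 37,  a_{10} = 21,  a_{11} = 13,  a_{12} = 9,  a_{13} = 7,  a_{14} = 31,  a_{15} = 43,  a_{16} = 49,  a_{17} = 27,  a_{18} = 41,  a_{19} = 23,  a_{20} = 39,  a_{21} = 47.
Since a_{21} = a_1 = 47, the sequence is periodic with period 20.

20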